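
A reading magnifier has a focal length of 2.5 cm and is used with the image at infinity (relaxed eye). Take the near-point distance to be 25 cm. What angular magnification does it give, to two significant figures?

10

M = D/f = 25/2.5 = 10.000.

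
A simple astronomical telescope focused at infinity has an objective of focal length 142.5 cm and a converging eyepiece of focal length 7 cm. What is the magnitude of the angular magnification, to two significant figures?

20

|M| = f_obj/|f_eye| = 142.5/7 = 20.357.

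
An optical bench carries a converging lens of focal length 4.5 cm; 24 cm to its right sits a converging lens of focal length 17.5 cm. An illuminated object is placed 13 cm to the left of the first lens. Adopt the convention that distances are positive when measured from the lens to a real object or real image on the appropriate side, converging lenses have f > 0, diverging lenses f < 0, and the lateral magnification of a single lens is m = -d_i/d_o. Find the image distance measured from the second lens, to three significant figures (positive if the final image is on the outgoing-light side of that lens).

Applying the thin-lens equation to the first lens, 1/4.5 = 1/13 + 1/d_i1, which gives d_i1 = 6.882 cm.
The intermediate image is 6.882 cm to the right of lens 1, so d_o2 = L - d_i1 = 24 - 6.882 = 17.118 cm.
Applying the thin-lens equation again with f_2 = 17.5 cm and d_o2 = 17.118 cm gives d_i2 = -783.462 cm.

-783 cm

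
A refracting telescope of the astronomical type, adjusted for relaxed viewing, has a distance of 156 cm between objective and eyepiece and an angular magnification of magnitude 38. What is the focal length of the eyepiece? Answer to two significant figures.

In normal adjustment the tube length equals f_obj + f_eye and |M| = f_obj/f_eye.
So f_obj = 38 f_eye and 38 f_eye + f_eye = 156 cm, giving f_eye = 156/39 = 4.000 cm and f_obj = 152.000 cm.

4.0 cm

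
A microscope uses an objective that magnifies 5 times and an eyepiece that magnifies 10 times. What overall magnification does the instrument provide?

50

The overall magnification of a compound microscope is the product of the objective and eyepiece magnifications:
M = M_obj x M_eye = 5 x 10 = 50.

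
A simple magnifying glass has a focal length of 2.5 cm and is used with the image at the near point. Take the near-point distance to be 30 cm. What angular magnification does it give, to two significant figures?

13

M = 1 + D/f = 1 + 30/2.5 = 13.000.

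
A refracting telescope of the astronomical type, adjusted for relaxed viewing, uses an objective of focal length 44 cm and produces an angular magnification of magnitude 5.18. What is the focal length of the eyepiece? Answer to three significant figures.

8.49 cm

|M| = f_obj/f_eye, so f_eye = f_obj/|M| = 44/5.18 = 8.494 cm.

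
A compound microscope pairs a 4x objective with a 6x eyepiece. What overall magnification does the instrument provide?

The overall magnification of a compound microscope is the product of the objective and eyepiece magnifications:
M = M_obj x M_eye = 4 x 6 = 24.

24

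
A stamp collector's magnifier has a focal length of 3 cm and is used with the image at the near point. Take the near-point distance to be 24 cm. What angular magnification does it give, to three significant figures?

M = 1 + D/f = 1 + 24/3 = 9.000.

9.00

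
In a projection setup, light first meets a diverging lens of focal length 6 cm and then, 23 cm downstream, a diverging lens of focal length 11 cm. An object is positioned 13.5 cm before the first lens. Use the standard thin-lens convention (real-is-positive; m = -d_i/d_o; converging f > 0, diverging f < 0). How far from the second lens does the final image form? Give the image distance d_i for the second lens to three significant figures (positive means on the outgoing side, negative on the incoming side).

First lens: d_i1 = 1/(1/(-6) - 1/13.5) = -4.154 cm.
The intermediate image is virtual, 4.154 cm to the left of lens 1, so d_o2 = L - d_i1 = 23 - (-4.154) = 27.154 cm.
Second lens: d_i2 = 1/(1/(-11) - 1/(27.154)) = -7.829 cm.

-7.83 cm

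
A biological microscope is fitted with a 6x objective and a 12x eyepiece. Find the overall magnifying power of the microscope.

The overall magnification of a compound microscope is the product of the objective and eyepiece magnifications:
M = M_obj x M_eye = 6 x 12 = 72.

72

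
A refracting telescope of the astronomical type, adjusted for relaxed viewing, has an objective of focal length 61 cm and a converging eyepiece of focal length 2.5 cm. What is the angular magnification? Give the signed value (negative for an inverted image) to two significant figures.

M = -f_obj/f_eye = -61/(2.5) = -24.400.

-24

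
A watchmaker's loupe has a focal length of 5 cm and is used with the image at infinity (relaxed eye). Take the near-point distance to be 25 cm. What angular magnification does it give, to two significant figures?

5.0

M = D/f = 25/5 = 5.000.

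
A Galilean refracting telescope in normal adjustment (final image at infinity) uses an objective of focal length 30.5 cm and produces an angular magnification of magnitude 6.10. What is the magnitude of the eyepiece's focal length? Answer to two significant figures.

5.0 cm

|M| = f_obj/|f_eye|, so |f_eye| = f_obj/|M| = 30.5/6.1 = 5.000 cm.
(The eyepiece is diverging, so its signed focal length is -5.000 cm.)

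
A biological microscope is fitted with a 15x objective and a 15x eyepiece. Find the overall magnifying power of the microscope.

The overall magnification of a compound microscope is the product of the objective and eyepiece magnifications:
M = M_obj x M_eye = 15 x 15 = 225.

225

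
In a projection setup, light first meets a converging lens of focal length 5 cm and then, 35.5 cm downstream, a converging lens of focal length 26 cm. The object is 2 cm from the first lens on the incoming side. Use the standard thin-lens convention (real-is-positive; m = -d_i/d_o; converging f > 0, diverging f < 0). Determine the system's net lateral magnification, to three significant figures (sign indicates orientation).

-3.38

First lens: d_i1 = 1/(1/5 - 1/2) = -3.333 cm.
m_1 = -(-3.333)/2 = 1.6667.
The intermediate image is virtual, 3.333 cm to the left of lens 1, so d_o2 = L - d_i1 = 35.5 - (-3.333) = 38.833 cm.
Second lens: d_i2 = 1/(1/26 - 1/(38.833)) = 78.675 cm.
m_2 = -(78.675)/(38.833) = -2.0260.
Overall magnification: m = m_1 m_2 = -3.3766.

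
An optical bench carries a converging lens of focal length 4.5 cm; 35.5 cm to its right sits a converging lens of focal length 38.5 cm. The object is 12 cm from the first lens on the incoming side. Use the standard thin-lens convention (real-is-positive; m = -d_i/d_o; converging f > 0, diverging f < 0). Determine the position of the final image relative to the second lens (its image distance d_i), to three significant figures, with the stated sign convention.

First lens: d_i1 = 1/(1/4.5 - 1/12) = 7.200 cm.
Object distance for lens 2: d_o2 = 35.5 - 7.200 = 28.300 cm.
Second lens: d_i2 = 1/(1/38.5 - 1/(28.300)) = -106.819 cm.

-107 cm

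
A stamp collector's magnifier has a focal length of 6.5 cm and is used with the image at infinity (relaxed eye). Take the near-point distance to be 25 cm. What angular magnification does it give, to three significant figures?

M = D/f = 25/6.5 = 3.846.

3.85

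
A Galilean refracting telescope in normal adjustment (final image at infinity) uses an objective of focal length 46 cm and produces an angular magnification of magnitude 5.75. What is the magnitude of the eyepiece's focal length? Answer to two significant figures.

|M| = f_obj/|f_eye|, so |f_eye| = f_obj/|M| = 46/5.75 = 8.000 cm.
(The eyepiece is diverging, so its signed focal length is -8.000 cm.)

8.0 cm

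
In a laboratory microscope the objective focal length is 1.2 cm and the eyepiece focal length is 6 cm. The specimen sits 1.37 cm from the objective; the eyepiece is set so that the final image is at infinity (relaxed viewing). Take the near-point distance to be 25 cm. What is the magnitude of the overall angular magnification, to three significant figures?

29.4

Objective: 1/d_i = 1/f_obj - 1/d_o = 1/1.2 - 1/1.37 = 0.10341 cm^-1, so d_i = 9.671 cm.
m_obj = -d_i/d_o = -9.671/1.37 = -7.059.
Eyepiece angular magnification (image at infinity): M_eye = D/f_e = 25/6 = 4.167.
Overall M = m_obj x M_eye = (-7.059)(4.167) = -29.41.
|M| = 29.41.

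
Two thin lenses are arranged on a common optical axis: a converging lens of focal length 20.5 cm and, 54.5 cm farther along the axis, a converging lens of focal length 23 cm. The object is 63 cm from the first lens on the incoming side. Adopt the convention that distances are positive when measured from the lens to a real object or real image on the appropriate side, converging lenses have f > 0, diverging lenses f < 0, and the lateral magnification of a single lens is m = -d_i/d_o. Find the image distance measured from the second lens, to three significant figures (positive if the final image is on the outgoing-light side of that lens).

499 cm

Applying the thin-lens equation to the first lens, 1/20.5 = 1/63 + 1/d_i1, which gives d_i1 = 30.388 cm.
Object distance for lens 2: d_o2 = 54.5 - 30.388 = 24.112 cm.
Applying the thin-lens equation again with f_2 = 23 cm and d_o2 = 24.112 cm gives d_i2 = 498.820 cm.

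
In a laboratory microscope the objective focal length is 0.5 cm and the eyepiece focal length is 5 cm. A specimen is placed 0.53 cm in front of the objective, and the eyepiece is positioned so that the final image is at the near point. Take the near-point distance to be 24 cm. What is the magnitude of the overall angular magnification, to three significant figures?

Objective: 1/d_i = 1/f_obj - 1/d_o = 1/0.5 - 1/0.53 = 0.11321 cm^-1, so d_i = 8.833 cm.
m_obj = -d_i/d_o = -8.833/0.53 = -16.667.
Eyepiece angular magnification (image at near point): M_eye = 1 + D/f_e = 1 + 24/5 = 5.800.
Overall M = m_obj x M_eye = (-16.667)(5.800) = -96.67.
|M| = 96.67.

96.7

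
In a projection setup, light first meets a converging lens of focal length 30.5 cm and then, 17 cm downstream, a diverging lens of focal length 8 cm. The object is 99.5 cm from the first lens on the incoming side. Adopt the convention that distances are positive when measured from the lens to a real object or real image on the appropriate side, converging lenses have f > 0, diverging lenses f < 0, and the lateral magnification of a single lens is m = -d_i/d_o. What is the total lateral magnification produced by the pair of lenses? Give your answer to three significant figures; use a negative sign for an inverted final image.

Lens 1: 1/d_i1 = 1/f_1 - 1/d_o1 = 1/30.5 - 1/99.5 = 0.02274 cm^-1, so d_i1 = 43.982 cm.
m_1 = -(43.982)/99.5 = -0.4420.
This image would form 43.982 cm past lens 1, i.e. 26.982 cm beyond lens 2, so it is a virtual object for lens 2: d_o2 = 17 - 43.982 = -26.982 cm.
Lens 2: 1/d_i2 = 1/f_2 - 1/d_o2 = 1/(-8) - 1/(-26.982) = -0.08794 cm^-1, so d_i2 = -11.372 cm.
m_2 = -(-11.372)/(-26.982) = -0.4215.
Total m = m_1 x m_2 = (-0.4420)(-0.4215) = 0.1863.

0.186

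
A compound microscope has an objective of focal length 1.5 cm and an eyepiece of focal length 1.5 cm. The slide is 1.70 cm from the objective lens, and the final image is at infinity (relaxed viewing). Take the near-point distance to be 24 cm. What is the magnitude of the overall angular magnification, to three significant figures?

120

Objective: 1/d_i = 1/f_obj - 1/d_o = 1/1.5 - 1/1.70 = 0.07843 cm^-1, so d_i = 12.750 cm.
m_obj = -d_i/d_o = -12.750/1.70 = -7.500.
Eyepiece angular magnification (image at infinity): M_eye = D/f_e = 24/1.5 = 16.000.
Overall M = m_obj x M_eye = (-7.500)(16.000) = -120.00.
|M| = 120.00.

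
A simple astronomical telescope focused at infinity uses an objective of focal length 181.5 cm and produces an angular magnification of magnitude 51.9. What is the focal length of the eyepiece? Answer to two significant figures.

|M| = f_obj/f_eye, so f_eye = f_obj/|M| = 181.5/51.9 = 3.497 cm.

3.5 cm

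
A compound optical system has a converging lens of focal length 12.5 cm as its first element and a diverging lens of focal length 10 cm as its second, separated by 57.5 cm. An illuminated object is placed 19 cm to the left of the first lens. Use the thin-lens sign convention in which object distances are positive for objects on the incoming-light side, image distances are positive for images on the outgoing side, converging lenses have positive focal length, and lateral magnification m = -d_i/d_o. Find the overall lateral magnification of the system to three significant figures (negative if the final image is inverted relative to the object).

-0.621

First lens: d_i1 = 1/(1/12.5 - 1/19) = 36.538 cm.
m_1 = -(36.538)/19 = -1.9231.
Object distance for lens 2: d_o2 = 57.5 - 36.538 = 20.962 cm.
Second lens: d_i2 = 1/(1/(-10) - 1/(20.962)) = -6.770 cm.
m_2 = -(-6.770)/(20.962) = 0.3230.
Total m = m_1 x m_2 = (-1.9231)(0.3230) = -0.6211.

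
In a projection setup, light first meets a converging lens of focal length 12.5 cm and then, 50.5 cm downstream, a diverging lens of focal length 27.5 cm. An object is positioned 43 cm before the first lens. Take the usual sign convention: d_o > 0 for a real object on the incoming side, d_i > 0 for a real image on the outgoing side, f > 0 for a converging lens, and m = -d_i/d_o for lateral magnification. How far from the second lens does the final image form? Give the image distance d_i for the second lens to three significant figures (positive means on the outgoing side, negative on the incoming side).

-15.0 cm

Applying the thin-lens equation to the first lens, 1/12.5 = 1/43 + 1/d_i1, which gives d_i1 = 17.623 cm.
The intermediate image is 17.623 cm to the right of lens 1, so d_o2 = L - d_i1 = 50.5 - 17.623 = 32.877 cm.
Applying the thin-lens equation again with f_2 = -27.5 cm and d_o2 = 32.877 cm gives d_i2 = -14.975 cm.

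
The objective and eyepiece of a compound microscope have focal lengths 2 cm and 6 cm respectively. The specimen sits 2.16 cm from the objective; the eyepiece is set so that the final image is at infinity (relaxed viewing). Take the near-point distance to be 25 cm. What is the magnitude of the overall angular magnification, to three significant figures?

Objective: 1/d_i = 1/f_obj - 1/d_o = 1/2 - 1/2.16 = 0.03704 cm^-1, so d_i = 27.000 cm.
m_obj = -d_i/d_o = -27.000/2.16 = -12.500.
Eyepiece angular magnification (image at infinity): M_eye = D/f_e = 25/6 = 4.167.
Overall M = m_obj x M_eye = (-12.500)(4.167) = -52.08.
|M| = 52.08.

52.1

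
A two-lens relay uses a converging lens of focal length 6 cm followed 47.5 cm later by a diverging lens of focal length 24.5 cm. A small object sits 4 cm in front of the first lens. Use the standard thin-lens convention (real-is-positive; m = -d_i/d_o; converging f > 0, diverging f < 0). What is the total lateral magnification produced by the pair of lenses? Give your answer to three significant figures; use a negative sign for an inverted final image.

0.875

Lens 1: 1/d_i1 = 1/f_1 - 1/d_o1 = 1/6 - 1/4 = -0.08333 cm^-1, so d_i1 = -12.000 cm.
m_1 = -(-12.000)/4 = 3.0000.
With d_i1 < 0 the first image is virtual and lies on the object side; the object distance for lens 2 is d_o2 = 47.5 - (-12.000) = 59.500 cm.
Lens 2: 1/d_i2 = 1/f_2 - 1/d_o2 = 1/(-24.5) - 1/(59.500) = -0.05762 cm^-1, so d_i2 = -17.354 cm.
m_2 = -(-17.354)/(59.500) = 0.2917.
The system's lateral magnification is m_1 m_2 = (3.0000)(0.2917) = 0.8750.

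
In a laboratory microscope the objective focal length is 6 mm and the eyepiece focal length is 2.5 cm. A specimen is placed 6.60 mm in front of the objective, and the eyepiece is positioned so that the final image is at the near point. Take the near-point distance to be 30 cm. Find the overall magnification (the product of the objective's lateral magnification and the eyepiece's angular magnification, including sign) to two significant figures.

Convert to cm: f_obj = 6 mm = 0.6 cm; d_o = 6.60 mm = 0.66 cm.
Objective: 1/d_i = 1/f_obj - 1/d_o = 1/0.6 - 1/0.66 = 0.15152 cm^-1, so d_i = 6.600 cm.
m_obj = -d_i/d_o = -6.600/0.66 = -10.000.
Eyepiece angular magnification (image at near point): M_eye = 1 + D/f_e = 1 + 30/2.5 = 13.000.
Overall M = m_obj x M_eye = (-10.000)(13.000) = -130.00.

-130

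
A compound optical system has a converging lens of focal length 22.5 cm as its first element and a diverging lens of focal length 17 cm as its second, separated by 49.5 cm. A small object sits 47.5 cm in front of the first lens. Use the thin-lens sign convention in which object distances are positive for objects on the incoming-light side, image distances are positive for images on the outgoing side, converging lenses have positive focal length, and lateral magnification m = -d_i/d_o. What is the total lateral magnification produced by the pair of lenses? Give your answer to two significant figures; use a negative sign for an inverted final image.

-0.64

Applying the thin-lens equation to the first lens, 1/22.5 = 1/47.5 + 1/d_i1, which gives d_i1 = 42.750 cm.
Its lateral magnification is m_1 = -d_i1/d_o1 = -(42.750)/47.5 = -0.9000.
The intermediate image is 42.750 cm to the right of lens 1, so d_o2 = L - d_i1 = 49.5 - 42.750 = 6.750 cm.
Applying the thin-lens equation again with f_2 = -17 cm and d_o2 = 6.750 cm gives d_i2 = -4.832 cm.
m_2 = -(-4.832)/(6.750) = 0.7158.
Overall magnification: m = m_1 m_2 = -0.6442.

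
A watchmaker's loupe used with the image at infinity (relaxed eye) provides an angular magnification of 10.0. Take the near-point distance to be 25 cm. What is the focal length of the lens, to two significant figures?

2.5 cm

For the image at infinity, M = D/f.
f = D/M = 25/10.0 = 2.500 cm.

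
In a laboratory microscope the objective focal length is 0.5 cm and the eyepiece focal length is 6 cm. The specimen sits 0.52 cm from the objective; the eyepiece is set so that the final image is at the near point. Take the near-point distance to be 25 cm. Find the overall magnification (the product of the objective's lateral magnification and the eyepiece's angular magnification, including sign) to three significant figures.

-129

Objective: 1/d_i = 1/f_obj - 1/d_o = 1/0.5 - 1/0.52 = 0.07692 cm^-1, so d_i = 13.000 cm.
m_obj = -d_i/d_o = -13.000/0.52 = -25.000.
Eyepiece angular magnification (image at near point): M_eye = 1 + D/f_e = 1 + 25/6 = 5.167.
Overall M = m_obj x M_eye = (-25.000)(5.167) = -129.17.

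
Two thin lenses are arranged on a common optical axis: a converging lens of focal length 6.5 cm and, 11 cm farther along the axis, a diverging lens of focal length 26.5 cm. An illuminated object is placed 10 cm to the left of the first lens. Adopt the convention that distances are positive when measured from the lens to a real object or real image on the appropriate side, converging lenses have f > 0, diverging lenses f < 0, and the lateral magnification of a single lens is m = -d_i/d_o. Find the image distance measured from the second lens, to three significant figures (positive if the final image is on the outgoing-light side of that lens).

Lens 1: 1/d_i1 = 1/f_1 - 1/d_o1 = 1/6.5 - 1/10 = 0.05385 cm^-1, so d_i1 = 18.571 cm.
This image would form 18.571 cm past lens 1, i.e. 7.571 cm beyond lens 2, so it is a virtual object for lens 2: d_o2 = 11 - 18.571 = -7.571 cm.
Lens 2: 1/d_i2 = 1/f_2 - 1/d_o2 = 1/(-26.5) - 1/(-7.571) = 0.09434 cm^-1, so d_i2 = 10.600 cm.

10.6 cm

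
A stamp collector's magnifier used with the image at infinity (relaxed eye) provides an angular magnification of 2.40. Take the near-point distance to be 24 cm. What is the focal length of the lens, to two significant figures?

10 cm

For the image at infinity, M = D/f.
f = D/M = 24/2.4 = 10.000 cm.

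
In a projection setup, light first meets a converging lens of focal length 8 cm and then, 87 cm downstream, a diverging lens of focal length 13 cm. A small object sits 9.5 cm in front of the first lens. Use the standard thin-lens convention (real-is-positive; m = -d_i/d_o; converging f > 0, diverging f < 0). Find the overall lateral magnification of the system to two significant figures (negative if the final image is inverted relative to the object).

First lens: d_i1 = 1/(1/8 - 1/9.5) = 50.667 cm.
m_1 = -(50.667)/9.5 = -5.3333.
The intermediate image is 50.667 cm to the right of lens 1, so d_o2 = L - d_i1 = 87 - 50.667 = 36.333 cm.
Second lens: d_i2 = 1/(1/(-13) - 1/(36.333)) = -9.574 cm.
m_2 = -(-9.574)/(36.333) = 0.2635.
Total m = m_1 x m_2 = (-5.3333)(0.2635) = -1.4054.

-1.4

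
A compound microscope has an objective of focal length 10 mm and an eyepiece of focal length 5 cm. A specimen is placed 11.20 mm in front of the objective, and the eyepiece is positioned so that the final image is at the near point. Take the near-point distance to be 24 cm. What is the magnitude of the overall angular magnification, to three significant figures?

Convert to cm: f_obj = 10 mm = 1 cm; d_o = 11.20 mm = 1.12 cm.
Objective: 1/d_i = 1/f_obj - 1/d_o = 1/1 - 1/1.12 = 0.10714 cm^-1, so d_i = 9.333 cm.
m_obj = -d_i/d_o = -9.333/1.12 = -8.333.
Eyepiece angular magnification (image at near point): M_eye = 1 + D/f_e = 1 + 24/5 = 5.800.
Overall M = m_obj x M_eye = (-8.333)(5.800) = -48.33.
|M| = 48.33.

48.3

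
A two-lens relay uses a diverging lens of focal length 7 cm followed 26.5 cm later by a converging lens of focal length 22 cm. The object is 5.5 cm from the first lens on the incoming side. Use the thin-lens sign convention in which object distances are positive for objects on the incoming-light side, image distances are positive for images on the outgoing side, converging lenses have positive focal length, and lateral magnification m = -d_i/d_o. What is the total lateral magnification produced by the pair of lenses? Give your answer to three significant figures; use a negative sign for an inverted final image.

Lens 1: 1/d_i1 = 1/f_1 - 1/d_o1 = 1/(-7) - 1/5.5 = -0.32468 cm^-1, so d_i1 = -3.080 cm.
m_1 = -(-3.080)/5.5 = 0.5600.
With d_i1 < 0 the first image is virtual and lies on the object side; the object distance for lens 2 is d_o2 = 26.5 - (-3.080) = 29.580 cm.
Lens 2: 1/d_i2 = 1/f_2 - 1/d_o2 = 1/22 - 1/(29.580) = 0.01165 cm^-1, so d_i2 = 85.852 cm.
m_2 = -(85.852)/(29.580) = -2.9024.
The system's lateral magnification is m_1 m_2 = (0.5600)(-2.9024) = -1.6253.

-1.63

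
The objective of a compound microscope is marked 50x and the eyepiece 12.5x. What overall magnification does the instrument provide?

625

The overall magnification of a compound microscope is the product of the objective and eyepiece magnifications:
M = M_obj x M_eye = 50 x 12.5 = 625.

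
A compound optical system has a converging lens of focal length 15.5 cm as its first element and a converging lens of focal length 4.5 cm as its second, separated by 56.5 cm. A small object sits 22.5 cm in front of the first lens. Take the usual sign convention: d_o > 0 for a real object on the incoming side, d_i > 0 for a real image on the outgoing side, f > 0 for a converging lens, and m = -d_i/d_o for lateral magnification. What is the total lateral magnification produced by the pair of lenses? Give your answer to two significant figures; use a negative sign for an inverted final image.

4.6

Applying the thin-lens equation to the first lens, 1/15.5 = 1/22.5 + 1/d_i1, which gives d_i1 = 49.821 cm.
Its lateral magnification is m_1 = -d_i1/d_o1 = -(49.821)/22.5 = -2.2143.
That image sits 6.679 cm in front of the second lens, so d_o2 = 6.679 cm.
Applying the thin-lens equation again with f_2 = 4.5 cm and d_o2 = 6.679 cm gives d_i2 = 13.795 cm.
m_2 = -(13.795)/(6.679) = -2.0656.
The system's lateral magnification is m_1 m_2 = (-2.2143)(-2.0656) = 4.5738.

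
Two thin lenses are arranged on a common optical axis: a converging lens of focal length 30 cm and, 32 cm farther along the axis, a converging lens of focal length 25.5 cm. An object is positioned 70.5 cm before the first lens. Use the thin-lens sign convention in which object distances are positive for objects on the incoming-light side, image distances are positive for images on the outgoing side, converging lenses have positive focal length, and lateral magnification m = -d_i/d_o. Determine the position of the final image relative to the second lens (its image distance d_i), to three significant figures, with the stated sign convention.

First lens: d_i1 = 1/(1/30 - 1/70.5) = 52.222 cm.
Since 52.222 cm > 32 cm, the first image lies past the second lens and serves as a virtual object: d_o2 = L - d_i1 = -20.222 cm.
Second lens: d_i2 = 1/(1/25.5 - 1/(-20.222)) = 11.278 cm.

11.3 cm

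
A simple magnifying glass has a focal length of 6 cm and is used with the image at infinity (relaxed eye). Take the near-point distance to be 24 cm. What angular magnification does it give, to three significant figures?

M = D/f = 24/6 = 4.000.

4.00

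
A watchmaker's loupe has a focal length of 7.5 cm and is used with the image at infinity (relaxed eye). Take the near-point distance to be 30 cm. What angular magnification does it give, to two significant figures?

4.0

M = D/f = 30/7.5 = 4.000.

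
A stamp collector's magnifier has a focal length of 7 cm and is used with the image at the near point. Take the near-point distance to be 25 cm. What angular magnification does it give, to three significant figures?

M = 1 + D/f = 1 + 25/7 = 4.571.

4.57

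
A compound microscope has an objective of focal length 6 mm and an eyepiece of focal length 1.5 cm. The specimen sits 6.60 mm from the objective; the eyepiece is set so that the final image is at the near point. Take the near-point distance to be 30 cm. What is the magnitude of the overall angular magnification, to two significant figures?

Convert to cm: f_obj = 6 mm = 0.6 cm; d_o = 6.60 mm = 0.66 cm.
Objective: 1/d_i = 1/f_obj - 1/d_o = 1/0.6 - 1/0.66 = 0.15152 cm^-1, so d_i = 6.600 cm.
m_obj = -d_i/d_o = -6.600/0.66 = -10.000.
Eyepiece angular magnification (image at near point): M_eye = 1 + D/f_e = 1 + 30/1.5 = 21.000.
Overall M = m_obj x M_eye = (-10.000)(21.000) = -210.00.
|M| = 210.00.

210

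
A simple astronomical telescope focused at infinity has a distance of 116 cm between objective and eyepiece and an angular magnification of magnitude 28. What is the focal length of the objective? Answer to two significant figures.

In normal adjustment the tube length equals f_obj + f_eye and |M| = f_obj/f_eye.
So f_obj = 28 f_eye and 28 f_eye + f_eye = 116 cm, giving f_eye = 116/29 = 4.000 cm and f_obj = 112.000 cm.

110 cm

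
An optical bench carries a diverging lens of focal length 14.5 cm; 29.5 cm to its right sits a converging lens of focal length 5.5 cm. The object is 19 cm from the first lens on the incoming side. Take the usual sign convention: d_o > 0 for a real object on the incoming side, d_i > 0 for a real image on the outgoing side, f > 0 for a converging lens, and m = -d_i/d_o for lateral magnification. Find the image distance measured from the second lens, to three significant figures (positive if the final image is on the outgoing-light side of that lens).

6.44 cm

Lens 1: 1/d_i1 = 1/f_1 - 1/d_o1 = 1/(-14.5) - 1/19 = -0.12160 cm^-1, so d_i1 = -8.224 cm.
With d_i1 < 0 the first image is virtual and lies on the object side; the object distance for lens 2 is d_o2 = 29.5 - (-8.224) = 37.724 cm.
Lens 2: 1/d_i2 = 1/f_2 - 1/d_o2 = 1/5.5 - 1/(37.724) = 0.15531 cm^-1, so d_i2 = 6.439 cm.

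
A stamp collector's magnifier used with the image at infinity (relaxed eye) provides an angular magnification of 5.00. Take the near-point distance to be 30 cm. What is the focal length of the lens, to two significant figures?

6.0 cm

For the image at infinity, M = D/f.
f = D/M = 30/5.0 = 6.000 cm.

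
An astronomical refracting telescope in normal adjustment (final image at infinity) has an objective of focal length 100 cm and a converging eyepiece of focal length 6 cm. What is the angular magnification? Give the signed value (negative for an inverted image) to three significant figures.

M = -f_obj/f_eye = -100/(6) = -16.667.

-16.7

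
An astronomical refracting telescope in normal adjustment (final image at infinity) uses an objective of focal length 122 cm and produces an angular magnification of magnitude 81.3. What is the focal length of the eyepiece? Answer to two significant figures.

1.5 cm

|M| = f_obj/f_eye, so f_eye = f_obj/|M| = 122/81.3 = 1.501 cm.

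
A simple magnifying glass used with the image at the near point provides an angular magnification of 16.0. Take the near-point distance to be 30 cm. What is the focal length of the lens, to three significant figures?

For the image at the near point, M = 1 + D/f.
f = D/(M - 1) = 30/(16.0 - 1) = 2.000 cm.

2.00 cm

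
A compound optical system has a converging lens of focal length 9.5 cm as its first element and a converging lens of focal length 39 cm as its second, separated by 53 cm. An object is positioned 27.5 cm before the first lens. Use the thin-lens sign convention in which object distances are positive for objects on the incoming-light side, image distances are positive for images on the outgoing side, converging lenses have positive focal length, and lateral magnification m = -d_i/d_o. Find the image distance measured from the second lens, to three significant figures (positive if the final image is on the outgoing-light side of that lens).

Lens 1: 1/d_i1 = 1/f_1 - 1/d_o1 = 1/9.5 - 1/27.5 = 0.06890 cm^-1, so d_i1 = 14.514 cm.
Object distance for lens 2: d_o2 = 53 - 14.514 = 38.486 cm.
Lens 2: 1/d_i2 = 1/f_2 - 1/d_o2 = 1/39 - 1/(38.486) = -0.00034 cm^-1, so d_i2 = -2920.784 cm.

-2920 cm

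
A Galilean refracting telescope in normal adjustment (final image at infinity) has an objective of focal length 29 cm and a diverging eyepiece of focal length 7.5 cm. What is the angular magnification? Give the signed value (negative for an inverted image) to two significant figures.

3.9

M = -f_obj/f_eye = -29/(-7.5) = 3.867.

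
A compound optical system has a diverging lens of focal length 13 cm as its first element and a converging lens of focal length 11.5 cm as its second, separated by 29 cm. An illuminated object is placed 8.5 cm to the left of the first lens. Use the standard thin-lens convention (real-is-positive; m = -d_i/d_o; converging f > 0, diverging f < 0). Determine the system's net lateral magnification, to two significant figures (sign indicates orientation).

-0.31

Applying the thin-lens equation to the first lens, 1/(-13) = 1/8.5 + 1/d_i1, which gives d_i1 = -5.140 cm.
Its lateral magnification is m_1 = -d_i1/d_o1 = -(-5.140)/8.5 = 0.6047.
With d_i1 < 0 the first image is virtual and lies on the object side; the object distance for lens 2 is d_o2 = 29 - (-5.140) = 34.140 cm.
Applying the thin-lens equation again with f_2 = 11.5 cm and d_o2 = 34.140 cm gives d_i2 = 17.342 cm.
m_2 = -(17.342)/(34.140) = -0.5080.
The system's lateral magnification is m_1 m_2 = (0.6047)(-0.5080) = -0.3071.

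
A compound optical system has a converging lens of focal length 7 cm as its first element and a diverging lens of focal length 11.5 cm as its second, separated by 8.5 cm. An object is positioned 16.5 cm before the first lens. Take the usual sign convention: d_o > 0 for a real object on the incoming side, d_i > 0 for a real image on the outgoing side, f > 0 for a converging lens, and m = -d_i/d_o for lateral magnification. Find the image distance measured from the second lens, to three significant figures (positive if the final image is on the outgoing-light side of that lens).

Lens 1: 1/d_i1 = 1/f_1 - 1/d_o1 = 1/7 - 1/16.5 = 0.08225 cm^-1, so d_i1 = 12.158 cm.
This image would form 12.158 cm past lens 1, i.e. 3.658 cm beyond lens 2, so it is a virtual object for lens 2: d_o2 = 8.5 - 12.158 = -3.658 cm.
Lens 2: 1/d_i2 = 1/f_2 - 1/d_o2 = 1/(-11.5) - 1/(-3.658) = 0.18642 cm^-1, so d_i2 = 5.364 cm.

5.36 cm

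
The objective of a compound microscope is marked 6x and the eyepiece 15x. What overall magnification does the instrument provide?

90

The overall magnification of a compound microscope is the product of the objective and eyepiece magnifications:
M = M_obj x M_eye = 6 x 15 = 90.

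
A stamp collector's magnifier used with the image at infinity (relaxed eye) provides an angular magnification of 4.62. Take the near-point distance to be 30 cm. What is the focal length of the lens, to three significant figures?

6.49 cm

For the image at infinity, M = D/f.
f = D/M = 30/4.62 = 6.494 cm.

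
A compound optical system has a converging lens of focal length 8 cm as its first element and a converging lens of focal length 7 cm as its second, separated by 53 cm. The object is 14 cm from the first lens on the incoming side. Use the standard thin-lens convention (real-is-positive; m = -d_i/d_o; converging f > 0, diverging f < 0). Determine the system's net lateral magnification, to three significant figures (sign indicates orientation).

First lens: d_i1 = 1/(1/8 - 1/14) = 18.667 cm.
m_1 = -(18.667)/14 = -1.3333.
Object distance for lens 2: d_o2 = 53 - 18.667 = 34.333 cm.
Second lens: d_i2 = 1/(1/7 - 1/(34.333)) = 8.793 cm.
m_2 = -(8.793)/(34.333) = -0.2561.
The system's lateral magnification is m_1 m_2 = (-1.3333)(-0.2561) = 0.3415.

0.341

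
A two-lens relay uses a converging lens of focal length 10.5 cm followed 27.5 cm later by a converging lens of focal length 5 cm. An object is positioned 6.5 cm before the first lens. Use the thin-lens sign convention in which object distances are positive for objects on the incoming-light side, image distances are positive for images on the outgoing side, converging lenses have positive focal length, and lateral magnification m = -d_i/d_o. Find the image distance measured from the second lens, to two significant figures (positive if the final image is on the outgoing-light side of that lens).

Lens 1: 1/d_i1 = 1/f_1 - 1/d_o1 = 1/10.5 - 1/6.5 = -0.05861 cm^-1, so d_i1 = -17.062 cm.
With d_i1 < 0 the first image is virtual and lies on the object side; the object distance for lens 2 is d_o2 = 27.5 - (-17.062) = 44.562 cm.
Lens 2: 1/d_i2 = 1/f_2 - 1/d_o2 = 1/5 - 1/(44.562) = 0.17756 cm^-1, so d_i2 = 5.632 cm.

5.6 cm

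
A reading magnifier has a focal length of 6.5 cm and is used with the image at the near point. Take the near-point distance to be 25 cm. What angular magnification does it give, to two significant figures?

4.8

M = 1 + D/f = 1 + 25/6.5 = 4.846.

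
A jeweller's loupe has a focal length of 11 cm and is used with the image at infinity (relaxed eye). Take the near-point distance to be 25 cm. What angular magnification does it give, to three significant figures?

2.27

M = D/f = 25/11 = 2.273.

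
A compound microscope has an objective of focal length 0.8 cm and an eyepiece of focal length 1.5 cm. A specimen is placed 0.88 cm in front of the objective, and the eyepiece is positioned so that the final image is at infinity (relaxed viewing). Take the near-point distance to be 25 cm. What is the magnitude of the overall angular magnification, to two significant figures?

170

Objective: 1/d_i = 1/f_obj - 1/d_o = 1/0.8 - 1/0.88 = 0.11364 cm^-1, so d_i = 8.800 cm.
m_obj = -d_i/d_o = -8.800/0.88 = -10.000.
Eyepiece angular magnification (image at infinity): M_eye = D/f_e = 25/1.5 = 16.667.
Overall M = m_obj x M_eye = (-10.000)(16.667) = -166.67.
|M| = 166.67.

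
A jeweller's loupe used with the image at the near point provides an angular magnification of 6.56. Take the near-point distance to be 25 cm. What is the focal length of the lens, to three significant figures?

4.50 cm

For the image at the near point, M = 1 + D/f.
f = D/(M - 1) = 25/(6.56 - 1) = 4.496 cm.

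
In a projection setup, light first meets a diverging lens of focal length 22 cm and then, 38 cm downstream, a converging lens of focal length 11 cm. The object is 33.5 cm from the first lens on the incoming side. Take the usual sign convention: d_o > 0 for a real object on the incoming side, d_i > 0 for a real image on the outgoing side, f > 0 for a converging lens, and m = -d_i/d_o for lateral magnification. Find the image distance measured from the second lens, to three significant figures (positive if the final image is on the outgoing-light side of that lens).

Applying the thin-lens equation to the first lens, 1/(-22) = 1/33.5 + 1/d_i1, which gives d_i1 = -13.279 cm.
The intermediate image is virtual, 13.279 cm to the left of lens 1, so d_o2 = L - d_i1 = 38 - (-13.279) = 51.279 cm.
Applying the thin-lens equation again with f_2 = 11 cm and d_o2 = 51.279 cm gives d_i2 = 14.004 cm.

14.0 cm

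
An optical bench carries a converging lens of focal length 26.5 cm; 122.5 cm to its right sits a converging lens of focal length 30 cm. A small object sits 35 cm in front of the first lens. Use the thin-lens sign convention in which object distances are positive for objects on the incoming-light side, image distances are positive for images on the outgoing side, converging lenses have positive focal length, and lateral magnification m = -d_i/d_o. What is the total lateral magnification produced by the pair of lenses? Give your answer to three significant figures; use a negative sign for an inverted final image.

-5.63

Applying the thin-lens equation to the first lens, 1/26.5 = 1/35 + 1/d_i1, which gives d_i1 = 109.118 cm.
Its lateral magnification is m_1 = -d_i1/d_o1 = -(109.118)/35 = -3.1176.
Object distance for lens 2: d_o2 = 122.5 - 109.118 = 13.382 cm.
Applying the thin-lens equation again with f_2 = 30 cm and d_o2 = 13.382 cm gives d_i2 = -24.159 cm.
m_2 = -(-24.159)/(13.382) = 1.8053.
Overall magnification: m = m_1 m_2 = -5.6283.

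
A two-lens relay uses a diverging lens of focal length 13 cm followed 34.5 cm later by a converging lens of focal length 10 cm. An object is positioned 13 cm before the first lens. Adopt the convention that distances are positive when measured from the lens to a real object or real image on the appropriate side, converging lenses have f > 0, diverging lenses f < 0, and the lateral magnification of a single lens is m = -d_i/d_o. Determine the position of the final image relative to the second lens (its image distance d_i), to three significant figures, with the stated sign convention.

Lens 1: 1/d_i1 = 1/f_1 - 1/d_o1 = 1/(-13) - 1/13 = -0.15385 cm^-1, so d_i1 = -6.500 cm.
The intermediate image is virtual, 6.500 cm to the left of lens 1, so d_o2 = L - d_i1 = 34.5 - (-6.500) = 41.000 cm.
Lens 2: 1/d_i2 = 1/f_2 - 1/d_o2 = 1/10 - 1/(41.000) = 0.07561 cm^-1, so d_i2 = 13.226 cm.

13.2 cm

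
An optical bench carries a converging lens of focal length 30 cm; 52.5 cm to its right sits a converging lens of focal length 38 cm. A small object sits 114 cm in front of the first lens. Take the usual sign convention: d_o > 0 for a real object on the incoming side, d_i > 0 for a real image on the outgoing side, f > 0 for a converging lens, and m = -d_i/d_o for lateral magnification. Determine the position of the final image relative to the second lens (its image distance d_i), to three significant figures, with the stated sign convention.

Applying the thin-lens equation to the first lens, 1/30 = 1/114 + 1/d_i1, which gives d_i1 = 40.714 cm.
That image sits 11.786 cm in front of the second lens, so d_o2 = 11.786 cm.
Applying the thin-lens equation again with f_2 = 38 cm and d_o2 = 11.786 cm gives d_i2 = -17.084 cm.

-17.1 cm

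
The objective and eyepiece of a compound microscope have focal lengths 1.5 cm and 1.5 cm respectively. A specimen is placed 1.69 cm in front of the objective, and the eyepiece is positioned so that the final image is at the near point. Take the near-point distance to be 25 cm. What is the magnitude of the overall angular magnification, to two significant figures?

Objective: 1/d_i = 1/f_obj - 1/d_o = 1/1.5 - 1/1.69 = 0.07495 cm^-1, so d_i = 13.342 cm.
m_obj = -d_i/d_o = -13.342/1.69 = -7.895.
Eyepiece angular magnification (image at near point): M_eye = 1 + D/f_e = 1 + 25/1.5 = 17.667.
Overall M = m_obj x M_eye = (-7.895)(17.667) = -139.47.
|M| = 139.47.

140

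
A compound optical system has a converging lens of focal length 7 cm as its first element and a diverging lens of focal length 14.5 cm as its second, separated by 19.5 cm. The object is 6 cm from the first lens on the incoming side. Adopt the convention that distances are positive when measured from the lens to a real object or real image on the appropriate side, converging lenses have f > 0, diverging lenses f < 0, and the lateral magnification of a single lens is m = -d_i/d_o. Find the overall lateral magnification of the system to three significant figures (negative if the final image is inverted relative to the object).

Lens 1: 1/d_i1 = 1/f_1 - 1/d_o1 = 1/7 - 1/6 = -0.02381 cm^-1, so d_i1 = -42.000 cm.
m_1 = -(-42.000)/6 = 7.0000.
With d_i1 < 0 the first image is virtual and lies on the object side; the object distance for lens 2 is d_o2 = 19.5 - (-42.000) = 61.500 cm.
Lens 2: 1/d_i2 = 1/f_2 - 1/d_o2 = 1/(-14.5) - 1/(61.500) = -0.08523 cm^-1, so d_i2 = -11.734 cm.
m_2 = -(-11.734)/(61.500) = 0.1908.
Overall magnification: m = m_1 m_2 = 1.3355.

1.34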